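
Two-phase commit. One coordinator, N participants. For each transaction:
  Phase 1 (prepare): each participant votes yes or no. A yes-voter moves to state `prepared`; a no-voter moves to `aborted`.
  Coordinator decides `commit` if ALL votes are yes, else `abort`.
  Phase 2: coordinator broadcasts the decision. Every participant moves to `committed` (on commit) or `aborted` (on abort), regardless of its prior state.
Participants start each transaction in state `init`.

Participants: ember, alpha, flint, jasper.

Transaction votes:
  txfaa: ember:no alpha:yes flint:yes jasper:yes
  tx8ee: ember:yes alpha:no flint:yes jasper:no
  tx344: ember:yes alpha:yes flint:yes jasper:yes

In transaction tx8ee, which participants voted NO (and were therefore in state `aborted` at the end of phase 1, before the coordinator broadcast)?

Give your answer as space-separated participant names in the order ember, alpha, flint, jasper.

Txn tx8ee phase 1: ember yes -> prepared; alpha no -> aborted; flint yes -> prepared; jasper no -> aborted

Answer: alpha jasper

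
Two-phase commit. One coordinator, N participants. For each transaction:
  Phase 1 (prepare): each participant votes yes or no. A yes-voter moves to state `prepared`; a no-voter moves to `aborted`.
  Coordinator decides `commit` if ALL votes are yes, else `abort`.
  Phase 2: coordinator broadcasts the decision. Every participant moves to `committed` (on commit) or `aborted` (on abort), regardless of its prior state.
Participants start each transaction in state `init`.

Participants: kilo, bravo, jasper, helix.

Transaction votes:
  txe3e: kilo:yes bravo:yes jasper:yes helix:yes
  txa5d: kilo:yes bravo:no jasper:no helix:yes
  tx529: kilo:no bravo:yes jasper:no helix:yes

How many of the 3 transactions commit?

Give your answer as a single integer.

Answer: 1

Derivation:
txe3e: all yes -> commit (commits=1)
txa5d: no from bravo, jasper -> abort (commits=1)
tx529: no from kilo, jasper -> abort (commits=1)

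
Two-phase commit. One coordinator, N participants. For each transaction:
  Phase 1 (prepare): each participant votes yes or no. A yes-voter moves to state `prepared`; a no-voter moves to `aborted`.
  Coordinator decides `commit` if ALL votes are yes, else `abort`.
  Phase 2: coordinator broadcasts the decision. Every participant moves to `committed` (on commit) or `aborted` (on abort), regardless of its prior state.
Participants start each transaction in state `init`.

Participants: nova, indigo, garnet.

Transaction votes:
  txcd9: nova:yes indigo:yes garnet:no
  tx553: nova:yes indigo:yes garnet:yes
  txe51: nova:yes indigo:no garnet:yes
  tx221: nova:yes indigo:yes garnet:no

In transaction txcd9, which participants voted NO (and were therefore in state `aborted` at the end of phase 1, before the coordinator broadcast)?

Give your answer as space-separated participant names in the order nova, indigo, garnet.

Txn txcd9 phase 1: nova yes -> prepared; indigo yes -> prepared; garnet no -> aborted

Answer: garnet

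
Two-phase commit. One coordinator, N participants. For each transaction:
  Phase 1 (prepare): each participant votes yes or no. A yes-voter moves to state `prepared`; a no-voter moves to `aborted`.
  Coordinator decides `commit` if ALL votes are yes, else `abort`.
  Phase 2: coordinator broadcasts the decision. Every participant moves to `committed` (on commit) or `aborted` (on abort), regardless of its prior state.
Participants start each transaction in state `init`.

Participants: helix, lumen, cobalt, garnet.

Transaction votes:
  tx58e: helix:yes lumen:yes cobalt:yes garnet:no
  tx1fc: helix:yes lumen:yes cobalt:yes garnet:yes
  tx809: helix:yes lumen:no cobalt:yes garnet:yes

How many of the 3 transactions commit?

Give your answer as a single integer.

tx58e: no from garnet -> abort (commits=0)
tx1fc: all yes -> commit (commits=1)
tx809: no from lumen -> abort (commits=1)

Answer: 1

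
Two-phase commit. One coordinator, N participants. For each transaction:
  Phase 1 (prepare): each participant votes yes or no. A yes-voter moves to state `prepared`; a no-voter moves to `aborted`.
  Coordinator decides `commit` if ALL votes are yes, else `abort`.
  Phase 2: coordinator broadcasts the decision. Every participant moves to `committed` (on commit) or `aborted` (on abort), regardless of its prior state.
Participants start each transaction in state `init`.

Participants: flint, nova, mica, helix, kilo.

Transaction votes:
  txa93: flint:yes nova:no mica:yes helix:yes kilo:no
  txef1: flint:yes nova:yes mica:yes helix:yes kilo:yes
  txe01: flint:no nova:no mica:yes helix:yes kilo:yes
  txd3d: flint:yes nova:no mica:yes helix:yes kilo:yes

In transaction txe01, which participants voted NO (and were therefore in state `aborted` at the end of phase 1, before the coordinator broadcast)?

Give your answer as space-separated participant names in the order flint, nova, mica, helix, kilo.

Txn txe01 phase 1: flint no -> aborted; nova no -> aborted; mica yes -> prepared; helix yes -> prepared; kilo yes -> prepared

Answer: flint nova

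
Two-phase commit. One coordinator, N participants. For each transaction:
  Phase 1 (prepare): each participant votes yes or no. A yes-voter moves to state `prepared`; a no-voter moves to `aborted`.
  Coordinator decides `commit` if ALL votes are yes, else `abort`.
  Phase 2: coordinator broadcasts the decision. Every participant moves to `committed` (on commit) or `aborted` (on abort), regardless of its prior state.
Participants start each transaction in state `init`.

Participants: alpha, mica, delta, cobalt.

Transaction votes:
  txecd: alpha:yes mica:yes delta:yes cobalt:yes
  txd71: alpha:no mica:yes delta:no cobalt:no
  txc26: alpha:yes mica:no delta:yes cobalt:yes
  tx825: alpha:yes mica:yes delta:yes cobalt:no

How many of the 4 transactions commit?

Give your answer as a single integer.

txecd: all yes -> commit (commits=1)
txd71: no from alpha, delta, cobalt -> abort (commits=1)
txc26: no from mica -> abort (commits=1)
tx825: no from cobalt -> abort (commits=1)

Answer: 1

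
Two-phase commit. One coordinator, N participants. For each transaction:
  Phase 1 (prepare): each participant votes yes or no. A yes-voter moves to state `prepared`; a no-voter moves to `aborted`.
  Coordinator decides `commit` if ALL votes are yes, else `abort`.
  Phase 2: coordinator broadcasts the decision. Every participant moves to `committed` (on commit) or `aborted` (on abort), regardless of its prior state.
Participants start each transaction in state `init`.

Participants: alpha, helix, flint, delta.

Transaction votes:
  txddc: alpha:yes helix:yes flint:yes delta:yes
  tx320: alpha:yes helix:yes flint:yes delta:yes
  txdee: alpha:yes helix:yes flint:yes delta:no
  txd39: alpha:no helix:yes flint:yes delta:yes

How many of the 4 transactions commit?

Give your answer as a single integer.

Answer: 2

Derivation:
txddc: all yes -> commit (commits=1)
tx320: all yes -> commit (commits=2)
txdee: no from delta -> abort (commits=2)
txd39: no from alpha -> abort (commits=2)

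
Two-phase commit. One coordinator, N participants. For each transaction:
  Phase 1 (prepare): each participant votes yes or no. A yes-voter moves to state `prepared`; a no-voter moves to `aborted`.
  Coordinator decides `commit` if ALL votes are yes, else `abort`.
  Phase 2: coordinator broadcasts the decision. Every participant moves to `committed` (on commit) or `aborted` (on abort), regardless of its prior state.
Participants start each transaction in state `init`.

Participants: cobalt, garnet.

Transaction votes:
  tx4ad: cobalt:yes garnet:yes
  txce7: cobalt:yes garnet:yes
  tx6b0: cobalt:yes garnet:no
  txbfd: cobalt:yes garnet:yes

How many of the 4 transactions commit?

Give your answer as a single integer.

tx4ad: all yes -> commit (commits=1)
txce7: all yes -> commit (commits=2)
tx6b0: no from garnet -> abort (commits=2)
txbfd: all yes -> commit (commits=3)

Answer: 3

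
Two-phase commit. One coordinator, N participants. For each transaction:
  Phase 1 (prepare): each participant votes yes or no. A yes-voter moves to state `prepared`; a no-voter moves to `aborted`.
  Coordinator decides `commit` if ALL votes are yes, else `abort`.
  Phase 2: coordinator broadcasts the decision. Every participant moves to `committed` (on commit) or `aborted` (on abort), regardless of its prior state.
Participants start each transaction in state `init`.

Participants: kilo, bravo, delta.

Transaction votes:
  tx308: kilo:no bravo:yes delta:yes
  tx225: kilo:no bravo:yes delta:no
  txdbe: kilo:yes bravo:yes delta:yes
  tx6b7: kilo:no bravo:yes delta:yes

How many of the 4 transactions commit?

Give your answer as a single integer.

Answer: 1

Derivation:
tx308: no from kilo -> abort (commits=0)
tx225: no from kilo, delta -> abort (commits=0)
txdbe: all yes -> commit (commits=1)
tx6b7: no from kilo -> abort (commits=1)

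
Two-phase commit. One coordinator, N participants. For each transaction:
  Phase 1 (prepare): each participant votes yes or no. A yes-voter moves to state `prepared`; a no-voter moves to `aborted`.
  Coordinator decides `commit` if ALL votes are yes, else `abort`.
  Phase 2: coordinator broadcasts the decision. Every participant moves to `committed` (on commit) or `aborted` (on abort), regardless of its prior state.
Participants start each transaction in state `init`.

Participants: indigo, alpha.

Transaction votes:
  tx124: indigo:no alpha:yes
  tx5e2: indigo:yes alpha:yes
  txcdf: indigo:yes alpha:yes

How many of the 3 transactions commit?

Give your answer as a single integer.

tx124: no from indigo -> abort (commits=0)
tx5e2: all yes -> commit (commits=1)
txcdf: all yes -> commit (commits=2)

Answer: 2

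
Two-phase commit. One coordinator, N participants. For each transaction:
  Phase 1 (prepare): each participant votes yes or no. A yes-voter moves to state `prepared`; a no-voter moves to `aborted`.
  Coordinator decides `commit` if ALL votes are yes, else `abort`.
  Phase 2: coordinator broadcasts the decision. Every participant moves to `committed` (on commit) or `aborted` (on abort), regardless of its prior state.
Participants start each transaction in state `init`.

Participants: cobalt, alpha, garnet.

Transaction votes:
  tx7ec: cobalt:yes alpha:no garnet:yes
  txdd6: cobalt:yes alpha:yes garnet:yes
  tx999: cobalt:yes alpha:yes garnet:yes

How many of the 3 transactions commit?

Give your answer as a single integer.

tx7ec: no from alpha -> abort (commits=0)
txdd6: all yes -> commit (commits=1)
tx999: all yes -> commit (commits=2)

Answer: 2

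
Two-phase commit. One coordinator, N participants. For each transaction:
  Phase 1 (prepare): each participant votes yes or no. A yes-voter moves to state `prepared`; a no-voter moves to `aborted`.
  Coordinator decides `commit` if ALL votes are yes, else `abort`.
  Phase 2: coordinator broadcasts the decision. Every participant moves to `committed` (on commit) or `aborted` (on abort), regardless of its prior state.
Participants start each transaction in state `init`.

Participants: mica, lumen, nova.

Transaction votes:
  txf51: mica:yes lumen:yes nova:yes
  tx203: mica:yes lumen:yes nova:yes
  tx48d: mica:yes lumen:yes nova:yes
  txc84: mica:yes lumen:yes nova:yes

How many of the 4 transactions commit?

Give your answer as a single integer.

Answer: 4

Derivation:
txf51: all yes -> commit (commits=1)
tx203: all yes -> commit (commits=2)
tx48d: all yes -> commit (commits=3)
txc84: all yes -> commit (commits=4)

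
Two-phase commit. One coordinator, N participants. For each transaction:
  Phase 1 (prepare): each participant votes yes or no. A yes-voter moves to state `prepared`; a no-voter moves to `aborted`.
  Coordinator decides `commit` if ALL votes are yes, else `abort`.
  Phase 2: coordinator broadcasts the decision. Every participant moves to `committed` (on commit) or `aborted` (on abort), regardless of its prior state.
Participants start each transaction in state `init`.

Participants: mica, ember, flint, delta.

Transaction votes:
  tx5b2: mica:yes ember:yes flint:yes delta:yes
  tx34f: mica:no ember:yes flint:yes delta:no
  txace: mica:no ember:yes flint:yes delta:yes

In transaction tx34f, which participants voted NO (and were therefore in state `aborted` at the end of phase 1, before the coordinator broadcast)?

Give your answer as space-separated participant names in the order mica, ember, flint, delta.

Answer: mica delta

Derivation:
Txn tx34f phase 1: mica no -> aborted; ember yes -> prepared; flint yes -> prepared; delta no -> aborted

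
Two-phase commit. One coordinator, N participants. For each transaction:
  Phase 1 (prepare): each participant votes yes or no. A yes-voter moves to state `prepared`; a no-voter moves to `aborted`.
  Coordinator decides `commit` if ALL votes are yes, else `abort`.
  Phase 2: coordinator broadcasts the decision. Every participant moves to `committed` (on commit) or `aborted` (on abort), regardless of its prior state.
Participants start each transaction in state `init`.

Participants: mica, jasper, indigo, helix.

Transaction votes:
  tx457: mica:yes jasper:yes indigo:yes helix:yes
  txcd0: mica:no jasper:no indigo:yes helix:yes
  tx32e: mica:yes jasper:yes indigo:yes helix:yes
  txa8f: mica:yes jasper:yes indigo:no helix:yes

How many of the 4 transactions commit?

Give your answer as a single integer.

Answer: 2

Derivation:
tx457: all yes -> commit (commits=1)
txcd0: no from mica, jasper -> abort (commits=1)
tx32e: all yes -> commit (commits=2)
txa8f: no from indigo -> abort (commits=2)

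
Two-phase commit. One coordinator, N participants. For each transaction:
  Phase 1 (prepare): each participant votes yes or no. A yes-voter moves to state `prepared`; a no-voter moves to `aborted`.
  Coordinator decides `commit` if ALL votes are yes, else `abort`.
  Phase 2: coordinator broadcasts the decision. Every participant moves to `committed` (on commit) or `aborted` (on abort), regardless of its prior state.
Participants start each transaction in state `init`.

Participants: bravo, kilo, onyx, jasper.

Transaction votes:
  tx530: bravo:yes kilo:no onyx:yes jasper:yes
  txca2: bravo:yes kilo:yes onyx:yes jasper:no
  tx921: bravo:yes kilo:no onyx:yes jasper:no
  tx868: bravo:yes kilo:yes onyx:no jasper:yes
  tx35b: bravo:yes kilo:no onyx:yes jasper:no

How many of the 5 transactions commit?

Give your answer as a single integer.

tx530: no from kilo -> abort (commits=0)
txca2: no from jasper -> abort (commits=0)
tx921: no from kilo, jasper -> abort (commits=0)
tx868: no from onyx -> abort (commits=0)
tx35b: no from kilo, jasper -> abort (commits=0)

Answer: 0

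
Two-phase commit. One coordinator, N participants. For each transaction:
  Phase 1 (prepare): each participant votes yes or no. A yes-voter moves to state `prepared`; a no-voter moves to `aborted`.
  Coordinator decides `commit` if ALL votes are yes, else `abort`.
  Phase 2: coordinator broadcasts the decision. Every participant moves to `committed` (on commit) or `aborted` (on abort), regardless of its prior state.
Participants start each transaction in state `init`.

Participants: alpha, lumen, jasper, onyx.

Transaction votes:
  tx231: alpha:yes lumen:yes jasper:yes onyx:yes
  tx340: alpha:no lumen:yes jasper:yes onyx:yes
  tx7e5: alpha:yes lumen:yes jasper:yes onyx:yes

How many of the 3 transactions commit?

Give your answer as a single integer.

Answer: 2

Derivation:
tx231: all yes -> commit (commits=1)
tx340: no from alpha -> abort (commits=1)
tx7e5: all yes -> commit (commits=2)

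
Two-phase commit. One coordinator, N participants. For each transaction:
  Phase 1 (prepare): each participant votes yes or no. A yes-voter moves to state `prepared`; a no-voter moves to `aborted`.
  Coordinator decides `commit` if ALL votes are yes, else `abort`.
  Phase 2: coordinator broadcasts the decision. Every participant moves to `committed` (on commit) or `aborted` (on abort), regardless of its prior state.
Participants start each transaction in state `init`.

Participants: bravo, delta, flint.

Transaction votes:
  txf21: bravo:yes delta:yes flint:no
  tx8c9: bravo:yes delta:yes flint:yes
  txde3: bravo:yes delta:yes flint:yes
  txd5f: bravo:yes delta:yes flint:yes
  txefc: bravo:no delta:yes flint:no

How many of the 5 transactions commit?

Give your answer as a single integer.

txf21: no from flint -> abort (commits=0)
tx8c9: all yes -> commit (commits=1)
txde3: all yes -> commit (commits=2)
txd5f: all yes -> commit (commits=3)
txefc: no from bravo, flint -> abort (commits=3)

Answer: 3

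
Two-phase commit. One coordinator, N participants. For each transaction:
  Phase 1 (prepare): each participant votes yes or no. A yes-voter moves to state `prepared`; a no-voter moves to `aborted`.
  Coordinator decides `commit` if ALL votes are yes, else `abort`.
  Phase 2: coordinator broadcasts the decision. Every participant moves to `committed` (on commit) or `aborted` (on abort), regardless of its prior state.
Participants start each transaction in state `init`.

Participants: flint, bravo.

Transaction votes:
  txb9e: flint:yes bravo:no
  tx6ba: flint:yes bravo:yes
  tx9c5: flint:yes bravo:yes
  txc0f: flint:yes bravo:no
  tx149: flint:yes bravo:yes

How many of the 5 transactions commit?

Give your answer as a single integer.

Answer: 3

Derivation:
txb9e: no from bravo -> abort (commits=0)
tx6ba: all yes -> commit (commits=1)
tx9c5: all yes -> commit (commits=2)
txc0f: no from bravo -> abort (commits=2)
tx149: all yes -> commit (commits=3)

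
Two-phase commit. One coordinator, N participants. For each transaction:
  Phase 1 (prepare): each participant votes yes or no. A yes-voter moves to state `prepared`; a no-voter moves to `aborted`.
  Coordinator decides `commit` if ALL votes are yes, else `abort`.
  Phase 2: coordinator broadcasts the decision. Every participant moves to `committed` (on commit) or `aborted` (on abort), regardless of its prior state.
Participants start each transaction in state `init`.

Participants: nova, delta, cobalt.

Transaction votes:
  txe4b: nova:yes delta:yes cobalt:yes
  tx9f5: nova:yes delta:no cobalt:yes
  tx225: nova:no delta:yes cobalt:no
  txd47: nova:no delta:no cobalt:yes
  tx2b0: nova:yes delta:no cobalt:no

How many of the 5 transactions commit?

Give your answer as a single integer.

Answer: 1

Derivation:
txe4b: all yes -> commit (commits=1)
tx9f5: no from delta -> abort (commits=1)
tx225: no from nova, cobalt -> abort (commits=1)
txd47: no from nova, delta -> abort (commits=1)
tx2b0: no from delta, cobalt -> abort (commits=1)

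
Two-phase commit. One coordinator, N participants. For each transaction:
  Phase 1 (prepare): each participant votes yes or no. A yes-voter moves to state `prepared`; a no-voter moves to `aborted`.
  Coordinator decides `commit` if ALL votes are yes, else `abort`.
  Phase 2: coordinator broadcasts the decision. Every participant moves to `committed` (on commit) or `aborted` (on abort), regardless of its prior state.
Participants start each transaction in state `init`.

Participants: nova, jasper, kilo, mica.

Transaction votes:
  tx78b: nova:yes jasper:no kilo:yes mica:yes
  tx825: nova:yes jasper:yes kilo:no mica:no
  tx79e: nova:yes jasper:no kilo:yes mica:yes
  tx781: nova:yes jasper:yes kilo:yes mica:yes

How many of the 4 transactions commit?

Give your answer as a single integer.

tx78b: no from jasper -> abort (commits=0)
tx825: no from kilo, mica -> abort (commits=0)
tx79e: no from jasper -> abort (commits=0)
tx781: all yes -> commit (commits=1)

Answer: 1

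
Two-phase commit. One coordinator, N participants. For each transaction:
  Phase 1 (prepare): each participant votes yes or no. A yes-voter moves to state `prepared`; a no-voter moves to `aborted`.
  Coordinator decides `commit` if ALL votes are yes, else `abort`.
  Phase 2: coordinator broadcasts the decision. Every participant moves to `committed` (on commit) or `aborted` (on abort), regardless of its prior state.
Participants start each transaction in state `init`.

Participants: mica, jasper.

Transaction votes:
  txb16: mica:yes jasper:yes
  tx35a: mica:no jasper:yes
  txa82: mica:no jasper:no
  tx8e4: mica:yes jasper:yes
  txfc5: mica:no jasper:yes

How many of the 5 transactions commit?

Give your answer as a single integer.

txb16: all yes -> commit (commits=1)
tx35a: no from mica -> abort (commits=1)
txa82: no from mica, jasper -> abort (commits=1)
tx8e4: all yes -> commit (commits=2)
txfc5: no from mica -> abort (commits=2)

Answer: 2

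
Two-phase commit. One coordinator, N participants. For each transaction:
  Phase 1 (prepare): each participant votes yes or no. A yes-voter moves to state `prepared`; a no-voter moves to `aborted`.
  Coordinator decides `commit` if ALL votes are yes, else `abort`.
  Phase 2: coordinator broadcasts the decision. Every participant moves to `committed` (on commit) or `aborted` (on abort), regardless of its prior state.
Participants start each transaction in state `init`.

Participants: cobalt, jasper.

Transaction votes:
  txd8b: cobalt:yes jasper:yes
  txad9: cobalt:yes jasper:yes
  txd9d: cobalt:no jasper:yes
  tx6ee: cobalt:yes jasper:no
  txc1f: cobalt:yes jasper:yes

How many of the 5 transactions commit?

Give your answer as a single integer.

txd8b: all yes -> commit (commits=1)
txad9: all yes -> commit (commits=2)
txd9d: no from cobalt -> abort (commits=2)
tx6ee: no from jasper -> abort (commits=2)
txc1f: all yes -> commit (commits=3)

Answer: 3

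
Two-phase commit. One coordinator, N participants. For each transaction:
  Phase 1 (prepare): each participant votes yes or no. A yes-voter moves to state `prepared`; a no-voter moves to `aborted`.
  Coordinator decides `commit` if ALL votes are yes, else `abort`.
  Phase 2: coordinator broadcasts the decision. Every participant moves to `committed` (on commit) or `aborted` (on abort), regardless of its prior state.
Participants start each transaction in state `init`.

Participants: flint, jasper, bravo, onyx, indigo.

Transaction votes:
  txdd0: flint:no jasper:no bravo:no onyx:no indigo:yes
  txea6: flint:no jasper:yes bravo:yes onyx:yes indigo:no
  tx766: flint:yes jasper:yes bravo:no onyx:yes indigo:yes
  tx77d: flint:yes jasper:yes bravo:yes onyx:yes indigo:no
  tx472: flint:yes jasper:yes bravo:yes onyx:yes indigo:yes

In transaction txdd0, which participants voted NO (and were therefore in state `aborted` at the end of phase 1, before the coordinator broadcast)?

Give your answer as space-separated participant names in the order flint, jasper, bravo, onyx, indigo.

Txn txdd0 phase 1: flint no -> aborted; jasper no -> aborted; bravo no -> aborted; onyx no -> aborted; indigo yes -> prepared

Answer: flint jasper bravo onyx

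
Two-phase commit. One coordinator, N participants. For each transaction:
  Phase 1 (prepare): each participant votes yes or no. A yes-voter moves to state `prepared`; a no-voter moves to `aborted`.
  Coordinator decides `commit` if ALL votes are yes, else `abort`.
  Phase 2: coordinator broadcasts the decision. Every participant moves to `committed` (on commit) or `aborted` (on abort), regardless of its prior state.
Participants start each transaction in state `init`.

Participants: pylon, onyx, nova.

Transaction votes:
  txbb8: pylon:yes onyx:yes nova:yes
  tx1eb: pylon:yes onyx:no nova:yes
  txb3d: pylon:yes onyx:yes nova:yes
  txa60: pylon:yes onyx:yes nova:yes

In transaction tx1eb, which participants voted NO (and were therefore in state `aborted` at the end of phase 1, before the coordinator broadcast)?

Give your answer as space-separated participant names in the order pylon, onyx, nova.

Txn tx1eb phase 1: pylon yes -> prepared; onyx no -> aborted; nova yes -> prepared

Answer: onyx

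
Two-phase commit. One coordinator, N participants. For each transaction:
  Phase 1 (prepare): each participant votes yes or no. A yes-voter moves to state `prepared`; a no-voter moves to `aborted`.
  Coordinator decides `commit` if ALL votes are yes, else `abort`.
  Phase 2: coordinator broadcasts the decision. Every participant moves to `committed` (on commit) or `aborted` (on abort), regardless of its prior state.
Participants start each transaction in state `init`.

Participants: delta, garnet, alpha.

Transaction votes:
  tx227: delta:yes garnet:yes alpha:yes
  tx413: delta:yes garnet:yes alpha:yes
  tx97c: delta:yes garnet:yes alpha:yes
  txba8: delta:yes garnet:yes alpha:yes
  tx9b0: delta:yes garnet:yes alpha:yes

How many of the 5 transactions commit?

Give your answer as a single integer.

tx227: all yes -> commit (commits=1)
tx413: all yes -> commit (commits=2)
tx97c: all yes -> commit (commits=3)
txba8: all yes -> commit (commits=4)
tx9b0: all yes -> commit (commits=5)

Answer: 5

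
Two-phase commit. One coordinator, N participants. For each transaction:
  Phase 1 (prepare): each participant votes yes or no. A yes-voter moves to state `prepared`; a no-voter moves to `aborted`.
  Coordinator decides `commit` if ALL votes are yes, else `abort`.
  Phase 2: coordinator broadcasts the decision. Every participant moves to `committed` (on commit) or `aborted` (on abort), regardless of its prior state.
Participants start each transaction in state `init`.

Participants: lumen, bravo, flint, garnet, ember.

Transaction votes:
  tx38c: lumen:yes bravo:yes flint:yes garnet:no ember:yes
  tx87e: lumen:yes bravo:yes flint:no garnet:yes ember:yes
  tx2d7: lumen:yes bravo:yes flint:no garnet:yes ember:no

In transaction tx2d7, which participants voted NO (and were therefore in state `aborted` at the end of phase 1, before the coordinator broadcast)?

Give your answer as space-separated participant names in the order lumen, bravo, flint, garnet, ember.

Answer: flint ember

Derivation:
Txn tx2d7 phase 1: lumen yes -> prepared; bravo yes -> prepared; flint no -> aborted; garnet yes -> prepared; ember no -> aborted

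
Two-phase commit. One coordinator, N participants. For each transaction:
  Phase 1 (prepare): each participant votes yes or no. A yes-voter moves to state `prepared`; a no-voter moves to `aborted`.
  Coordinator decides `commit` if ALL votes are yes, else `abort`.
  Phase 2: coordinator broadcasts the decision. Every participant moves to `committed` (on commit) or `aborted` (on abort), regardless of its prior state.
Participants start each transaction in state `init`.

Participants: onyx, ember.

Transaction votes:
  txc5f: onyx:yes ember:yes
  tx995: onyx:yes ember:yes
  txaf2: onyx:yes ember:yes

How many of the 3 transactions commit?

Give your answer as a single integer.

Answer: 3

Derivation:
txc5f: all yes -> commit (commits=1)
tx995: all yes -> commit (commits=2)
txaf2: all yes -> commit (commits=3)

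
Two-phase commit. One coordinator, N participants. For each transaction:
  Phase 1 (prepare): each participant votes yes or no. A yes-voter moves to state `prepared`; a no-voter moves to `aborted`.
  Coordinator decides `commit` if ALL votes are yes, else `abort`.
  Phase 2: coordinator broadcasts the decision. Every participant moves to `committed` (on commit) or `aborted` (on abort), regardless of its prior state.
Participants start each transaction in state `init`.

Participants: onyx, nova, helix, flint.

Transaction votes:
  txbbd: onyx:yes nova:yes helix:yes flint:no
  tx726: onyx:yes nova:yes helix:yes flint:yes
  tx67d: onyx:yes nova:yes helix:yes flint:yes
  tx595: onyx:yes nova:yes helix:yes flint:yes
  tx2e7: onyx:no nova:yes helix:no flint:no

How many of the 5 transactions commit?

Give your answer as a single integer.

txbbd: no from flint -> abort (commits=0)
tx726: all yes -> commit (commits=1)
tx67d: all yes -> commit (commits=2)
tx595: all yes -> commit (commits=3)
tx2e7: no from onyx, helix, flint -> abort (commits=3)

Answer: 3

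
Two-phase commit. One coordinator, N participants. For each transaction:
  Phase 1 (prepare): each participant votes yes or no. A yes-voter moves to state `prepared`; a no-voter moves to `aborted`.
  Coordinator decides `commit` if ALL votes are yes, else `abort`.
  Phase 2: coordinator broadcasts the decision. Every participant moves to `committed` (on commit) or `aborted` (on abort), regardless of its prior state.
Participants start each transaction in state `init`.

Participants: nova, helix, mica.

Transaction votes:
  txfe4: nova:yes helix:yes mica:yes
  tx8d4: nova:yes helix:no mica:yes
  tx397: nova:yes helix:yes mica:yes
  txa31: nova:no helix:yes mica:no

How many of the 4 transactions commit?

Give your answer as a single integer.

txfe4: all yes -> commit (commits=1)
tx8d4: no from helix -> abort (commits=1)
tx397: all yes -> commit (commits=2)
txa31: no from nova, mica -> abort (commits=2)

Answer: 2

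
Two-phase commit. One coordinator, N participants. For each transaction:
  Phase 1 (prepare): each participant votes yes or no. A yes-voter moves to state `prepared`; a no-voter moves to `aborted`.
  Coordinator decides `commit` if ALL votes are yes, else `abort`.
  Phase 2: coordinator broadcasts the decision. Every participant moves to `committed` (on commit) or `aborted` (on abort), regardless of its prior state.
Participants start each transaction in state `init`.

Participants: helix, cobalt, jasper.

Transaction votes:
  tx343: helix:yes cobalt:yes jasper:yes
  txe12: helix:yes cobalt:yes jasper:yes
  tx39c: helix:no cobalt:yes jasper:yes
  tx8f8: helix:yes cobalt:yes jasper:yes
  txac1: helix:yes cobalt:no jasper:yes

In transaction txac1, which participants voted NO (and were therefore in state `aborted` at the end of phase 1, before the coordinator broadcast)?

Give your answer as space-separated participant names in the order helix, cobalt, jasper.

Txn txac1 phase 1: helix yes -> prepared; cobalt no -> aborted; jasper yes -> prepared

Answer: cobalt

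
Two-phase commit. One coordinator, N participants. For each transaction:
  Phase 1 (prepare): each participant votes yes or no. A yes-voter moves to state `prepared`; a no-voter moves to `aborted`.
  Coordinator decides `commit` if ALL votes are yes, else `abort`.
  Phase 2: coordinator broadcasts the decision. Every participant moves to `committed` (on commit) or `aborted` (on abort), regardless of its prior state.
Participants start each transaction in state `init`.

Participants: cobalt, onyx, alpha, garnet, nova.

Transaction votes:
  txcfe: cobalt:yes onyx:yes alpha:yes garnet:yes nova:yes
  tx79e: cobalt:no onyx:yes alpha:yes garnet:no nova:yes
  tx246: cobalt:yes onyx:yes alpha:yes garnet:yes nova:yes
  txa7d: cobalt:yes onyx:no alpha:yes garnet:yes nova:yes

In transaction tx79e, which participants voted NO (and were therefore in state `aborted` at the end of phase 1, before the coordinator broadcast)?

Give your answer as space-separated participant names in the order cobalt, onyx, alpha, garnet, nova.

Txn tx79e phase 1: cobalt no -> aborted; onyx yes -> prepared; alpha yes -> prepared; garnet no -> aborted; nova yes -> prepared

Answer: cobalt garnet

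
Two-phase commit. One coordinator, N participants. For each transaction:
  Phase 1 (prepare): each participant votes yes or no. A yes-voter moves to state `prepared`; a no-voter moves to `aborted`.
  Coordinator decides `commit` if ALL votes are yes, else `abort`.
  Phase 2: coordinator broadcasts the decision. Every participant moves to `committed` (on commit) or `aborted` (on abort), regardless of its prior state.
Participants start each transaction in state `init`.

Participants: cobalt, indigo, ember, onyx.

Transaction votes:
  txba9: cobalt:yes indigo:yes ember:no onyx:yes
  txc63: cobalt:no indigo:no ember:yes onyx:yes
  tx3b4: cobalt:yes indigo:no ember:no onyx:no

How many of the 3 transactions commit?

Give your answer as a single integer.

txba9: no from ember -> abort (commits=0)
txc63: no from cobalt, indigo -> abort (commits=0)
tx3b4: no from indigo, ember, onyx -> abort (commits=0)

Answer: 0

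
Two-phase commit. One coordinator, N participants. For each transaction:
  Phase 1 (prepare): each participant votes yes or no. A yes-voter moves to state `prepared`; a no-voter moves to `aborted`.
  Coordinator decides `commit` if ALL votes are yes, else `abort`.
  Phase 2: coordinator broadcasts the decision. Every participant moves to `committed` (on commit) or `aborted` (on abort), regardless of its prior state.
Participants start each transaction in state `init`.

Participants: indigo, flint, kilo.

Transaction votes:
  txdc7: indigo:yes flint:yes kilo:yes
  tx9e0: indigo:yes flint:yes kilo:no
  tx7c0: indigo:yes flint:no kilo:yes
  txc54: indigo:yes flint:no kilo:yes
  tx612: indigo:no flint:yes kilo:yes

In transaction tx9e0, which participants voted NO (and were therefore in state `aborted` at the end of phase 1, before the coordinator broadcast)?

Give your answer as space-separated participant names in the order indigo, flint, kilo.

Answer: kilo

Derivation:
Txn tx9e0 phase 1: indigo yes -> prepared; flint yes -> prepared; kilo no -> aborted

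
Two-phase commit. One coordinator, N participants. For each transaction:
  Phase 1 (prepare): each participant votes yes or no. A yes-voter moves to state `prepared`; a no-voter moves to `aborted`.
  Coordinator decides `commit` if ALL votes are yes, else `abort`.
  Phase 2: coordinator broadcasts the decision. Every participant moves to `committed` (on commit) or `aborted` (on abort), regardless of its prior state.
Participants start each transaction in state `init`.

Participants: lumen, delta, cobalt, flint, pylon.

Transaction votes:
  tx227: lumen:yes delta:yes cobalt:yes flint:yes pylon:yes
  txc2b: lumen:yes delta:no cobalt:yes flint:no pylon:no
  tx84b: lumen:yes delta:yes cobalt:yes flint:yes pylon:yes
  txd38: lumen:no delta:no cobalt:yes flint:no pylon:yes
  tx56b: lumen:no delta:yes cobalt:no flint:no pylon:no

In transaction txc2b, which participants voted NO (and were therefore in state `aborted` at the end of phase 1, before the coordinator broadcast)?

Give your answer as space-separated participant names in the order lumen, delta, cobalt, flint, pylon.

Answer: delta flint pylon

Derivation:
Txn txc2b phase 1: lumen yes -> prepared; delta no -> aborted; cobalt yes -> prepared; flint no -> aborted; pylon no -> aborted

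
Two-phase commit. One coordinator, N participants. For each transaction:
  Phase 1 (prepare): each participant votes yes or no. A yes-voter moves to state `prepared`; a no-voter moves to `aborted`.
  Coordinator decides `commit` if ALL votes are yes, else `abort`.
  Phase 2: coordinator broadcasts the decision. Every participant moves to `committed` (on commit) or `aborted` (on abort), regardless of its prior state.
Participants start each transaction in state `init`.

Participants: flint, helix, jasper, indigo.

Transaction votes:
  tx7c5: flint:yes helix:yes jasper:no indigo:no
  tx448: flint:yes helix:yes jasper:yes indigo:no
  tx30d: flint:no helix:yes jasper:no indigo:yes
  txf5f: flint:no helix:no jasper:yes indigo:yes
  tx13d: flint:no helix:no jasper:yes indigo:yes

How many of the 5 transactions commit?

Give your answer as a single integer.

Answer: 0

Derivation:
tx7c5: no from jasper, indigo -> abort (commits=0)
tx448: no from indigo -> abort (commits=0)
tx30d: no from flint, jasper -> abort (commits=0)
txf5f: no from flint, helix -> abort (commits=0)
tx13d: no from flint, helix -> abort (commits=0)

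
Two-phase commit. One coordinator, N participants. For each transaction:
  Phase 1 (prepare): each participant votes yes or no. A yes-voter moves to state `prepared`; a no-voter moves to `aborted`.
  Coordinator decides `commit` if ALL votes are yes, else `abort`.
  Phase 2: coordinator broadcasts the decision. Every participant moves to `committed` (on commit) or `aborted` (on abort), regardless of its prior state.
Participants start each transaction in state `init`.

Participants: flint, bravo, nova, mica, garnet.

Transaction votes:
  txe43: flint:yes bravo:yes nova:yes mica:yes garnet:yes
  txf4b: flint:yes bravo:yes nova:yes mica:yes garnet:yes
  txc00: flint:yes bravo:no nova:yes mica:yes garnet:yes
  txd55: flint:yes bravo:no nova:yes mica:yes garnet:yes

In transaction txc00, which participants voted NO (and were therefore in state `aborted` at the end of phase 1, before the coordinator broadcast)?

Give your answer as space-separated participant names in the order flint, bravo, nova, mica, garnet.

Answer: bravo

Derivation:
Txn txc00 phase 1: flint yes -> prepared; bravo no -> aborted; nova yes -> prepared; mica yes -> prepared; garnet yes -> prepared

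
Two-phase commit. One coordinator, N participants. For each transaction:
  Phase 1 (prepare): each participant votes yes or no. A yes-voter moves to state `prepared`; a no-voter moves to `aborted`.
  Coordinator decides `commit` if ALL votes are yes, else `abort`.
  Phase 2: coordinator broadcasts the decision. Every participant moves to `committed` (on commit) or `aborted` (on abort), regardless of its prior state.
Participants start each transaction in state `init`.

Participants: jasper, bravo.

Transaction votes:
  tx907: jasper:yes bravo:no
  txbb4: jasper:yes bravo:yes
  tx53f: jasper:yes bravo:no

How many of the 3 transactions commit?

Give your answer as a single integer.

tx907: no from bravo -> abort (commits=0)
txbb4: all yes -> commit (commits=1)
tx53f: no from bravo -> abort (commits=1)

Answer: 1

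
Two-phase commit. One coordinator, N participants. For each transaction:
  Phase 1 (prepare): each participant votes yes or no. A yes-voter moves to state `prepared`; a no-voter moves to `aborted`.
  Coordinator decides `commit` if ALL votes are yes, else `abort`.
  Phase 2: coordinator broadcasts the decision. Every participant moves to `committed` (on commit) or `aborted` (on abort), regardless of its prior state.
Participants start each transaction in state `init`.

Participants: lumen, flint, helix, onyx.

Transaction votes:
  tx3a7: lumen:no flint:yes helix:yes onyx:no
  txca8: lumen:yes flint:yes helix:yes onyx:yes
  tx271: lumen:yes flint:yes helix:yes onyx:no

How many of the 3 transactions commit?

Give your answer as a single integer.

Answer: 1

Derivation:
tx3a7: no from lumen, onyx -> abort (commits=0)
txca8: all yes -> commit (commits=1)
tx271: no from onyx -> abort (commits=1)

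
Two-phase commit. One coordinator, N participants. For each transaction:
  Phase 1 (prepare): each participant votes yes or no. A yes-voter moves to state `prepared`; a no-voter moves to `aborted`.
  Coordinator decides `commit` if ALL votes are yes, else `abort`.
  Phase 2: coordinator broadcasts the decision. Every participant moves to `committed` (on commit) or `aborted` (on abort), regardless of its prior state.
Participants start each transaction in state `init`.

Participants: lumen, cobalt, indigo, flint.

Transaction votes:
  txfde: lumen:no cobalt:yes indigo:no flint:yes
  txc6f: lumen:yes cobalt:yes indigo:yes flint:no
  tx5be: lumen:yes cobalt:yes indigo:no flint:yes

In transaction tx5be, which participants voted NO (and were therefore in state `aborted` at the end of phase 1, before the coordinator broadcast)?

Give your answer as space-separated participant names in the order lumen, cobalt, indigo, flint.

Txn tx5be phase 1: lumen yes -> prepared; cobalt yes -> prepared; indigo no -> aborted; flint yes -> prepared

Answer: indigo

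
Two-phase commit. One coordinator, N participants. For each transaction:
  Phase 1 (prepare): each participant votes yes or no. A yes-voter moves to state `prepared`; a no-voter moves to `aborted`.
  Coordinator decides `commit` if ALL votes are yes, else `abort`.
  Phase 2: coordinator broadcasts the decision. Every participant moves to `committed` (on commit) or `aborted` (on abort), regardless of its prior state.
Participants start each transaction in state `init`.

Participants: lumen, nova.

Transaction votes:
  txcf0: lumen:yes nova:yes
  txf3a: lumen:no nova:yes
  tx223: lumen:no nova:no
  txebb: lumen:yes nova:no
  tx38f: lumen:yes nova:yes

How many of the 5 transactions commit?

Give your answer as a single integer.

Answer: 2

Derivation:
txcf0: all yes -> commit (commits=1)
txf3a: no from lumen -> abort (commits=1)
tx223: no from lumen, nova -> abort (commits=1)
txebb: no from nova -> abort (commits=1)
tx38f: all yes -> commit (commits=2)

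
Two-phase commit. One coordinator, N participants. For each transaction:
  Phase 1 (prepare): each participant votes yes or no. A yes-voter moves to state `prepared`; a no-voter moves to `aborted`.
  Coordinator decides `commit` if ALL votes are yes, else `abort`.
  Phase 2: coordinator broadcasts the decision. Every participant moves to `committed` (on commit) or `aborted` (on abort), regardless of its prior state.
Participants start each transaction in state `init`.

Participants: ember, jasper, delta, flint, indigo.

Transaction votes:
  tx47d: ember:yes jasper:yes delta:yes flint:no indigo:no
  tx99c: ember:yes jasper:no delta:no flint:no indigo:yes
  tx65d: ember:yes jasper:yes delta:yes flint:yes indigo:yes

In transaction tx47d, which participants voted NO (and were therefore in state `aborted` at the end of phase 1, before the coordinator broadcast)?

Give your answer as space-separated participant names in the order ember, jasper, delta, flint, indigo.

Txn tx47d phase 1: ember yes -> prepared; jasper yes -> prepared; delta yes -> prepared; flint no -> aborted; indigo no -> aborted

Answer: flint indigo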